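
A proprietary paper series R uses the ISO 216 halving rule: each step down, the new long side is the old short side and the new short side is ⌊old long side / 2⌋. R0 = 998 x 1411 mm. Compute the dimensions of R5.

176 × 249 mm

R1: ⌊1411/2⌋ × 998 = 705 × 998 mm
R2: ⌊998/2⌋ × 705 = 499 × 705 mm
R3: ⌊705/2⌋ × 499 = 352 × 499 mm
R4: ⌊499/2⌋ × 352 = 249 × 352 mm
R5: ⌊352/2⌋ × 249 = 176 × 249 mm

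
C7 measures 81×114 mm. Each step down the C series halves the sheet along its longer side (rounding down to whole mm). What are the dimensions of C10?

C8: ⌊114/2⌋ × 81 = 57 × 81 mm
C9: ⌊81/2⌋ × 57 = 40 × 57 mm
C10: ⌊57/2⌋ × 40 = 28 × 40 mm

28 × 40 mm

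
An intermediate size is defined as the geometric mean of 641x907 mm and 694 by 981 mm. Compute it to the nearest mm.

667 × 943 mm

Short side: √(641 · 694) = √444854 ≈ 667.0 → 667 mm
Long side: √(907 · 981) = √889767 ≈ 943.3 → 943 mm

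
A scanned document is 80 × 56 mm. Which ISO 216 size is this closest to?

Aspect ratio 80/56 ≈ 1.429 — close to the ISO √2 ≈ 1.414.
In the C-series (envelope sizes, between A and B): C8 = 57 × 81 mm.
Off by 2 mm total — nearest standard size.

C8 (57 × 81 mm)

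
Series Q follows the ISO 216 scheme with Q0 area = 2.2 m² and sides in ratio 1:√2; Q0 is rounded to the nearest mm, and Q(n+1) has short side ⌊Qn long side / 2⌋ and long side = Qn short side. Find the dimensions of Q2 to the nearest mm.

Let Q0's short side be w mm. w · w√2 = 2.2 m² = 2,200,000 mm², so w ≈ 1247.3 mm and w√2 ≈ 1763.9 mm → Q0 = 1247 × 1764 mm.
Q1: ⌊1764/2⌋ × 1247 = 882 × 1247 mm
Q2: ⌊1247/2⌋ × 882 = 623 × 882 mm

623 × 882 mm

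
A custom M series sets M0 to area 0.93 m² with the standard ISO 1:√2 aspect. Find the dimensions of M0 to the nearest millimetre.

Let the short side be w mm. Then w · w√2 = 0.93 m² = 930,000 mm².
w² = 930,000/√2, so w ≈ 810.9 mm; long side = w√2 ≈ 1146.8 mm.

811 × 1147 mm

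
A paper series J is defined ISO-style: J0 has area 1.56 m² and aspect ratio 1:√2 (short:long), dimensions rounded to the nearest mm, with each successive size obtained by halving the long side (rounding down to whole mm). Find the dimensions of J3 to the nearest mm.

Let J0's short side be w mm. w · w√2 = 1.56 m² = 1,560,000 mm², so w ≈ 1050.3 mm and w√2 ≈ 1485.3 mm → J0 = 1050 × 1485 mm.
J1: ⌊1485/2⌋ × 1050 = 742 × 1050 mm
J2: ⌊1050/2⌋ × 742 = 525 × 742 mm
J3: ⌊742/2⌋ × 525 = 371 × 525 mm

371 × 525 mm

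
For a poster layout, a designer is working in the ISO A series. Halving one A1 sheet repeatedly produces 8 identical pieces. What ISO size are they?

8 = 2^3, so 3 halving steps.
A1 → A2 → … → A4 after 3 steps.

A4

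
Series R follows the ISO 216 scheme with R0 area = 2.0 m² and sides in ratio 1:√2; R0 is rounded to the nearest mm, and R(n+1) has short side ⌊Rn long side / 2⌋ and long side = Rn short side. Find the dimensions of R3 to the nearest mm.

420 × 594 mm

Let R0's short side be w mm. w · w√2 = 2.0 m² = 2,000,000 mm², so w ≈ 1189.2 mm and w√2 ≈ 1681.8 mm → R0 = 1189 × 1682 mm.
R1: ⌊1682/2⌋ × 1189 = 841 × 1189 mm
R2: ⌊1189/2⌋ × 841 = 594 × 841 mm
R3: ⌊841/2⌋ × 594 = 420 × 594 mm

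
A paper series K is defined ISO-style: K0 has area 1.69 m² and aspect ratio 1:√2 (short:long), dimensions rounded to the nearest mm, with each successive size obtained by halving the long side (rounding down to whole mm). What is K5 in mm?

193 × 273 mm

Let K0's short side be w mm. w · w√2 = 1.69 m² = 1,690,000 mm², so w ≈ 1093.2 mm and w√2 ≈ 1546.0 mm → K0 = 1093 × 1546 mm.
K1: ⌊1546/2⌋ × 1093 = 773 × 1093 mm
K2: ⌊1093/2⌋ × 773 = 546 × 773 mm
K3: ⌊773/2⌋ × 546 = 386 × 546 mm
K4: ⌊546/2⌋ × 386 = 273 × 386 mm
K5: ⌊386/2⌋ × 273 = 193 × 273 mm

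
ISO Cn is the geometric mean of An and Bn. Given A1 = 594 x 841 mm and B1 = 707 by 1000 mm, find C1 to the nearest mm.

648 × 917 mm

Short side: √(594 · 707) = √419958 ≈ 648.0 → 648 mm
Long side: √(841 · 1000) = √841000 ≈ 917.1 → 917 mm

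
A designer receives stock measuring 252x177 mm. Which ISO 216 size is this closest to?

B5 (176 × 250 mm)

Aspect ratio 252/177 ≈ 1.424 — close to the ISO √2 ≈ 1.414.
In the B-series (B0 = 1000 × 1414 mm): B5 = 176 × 250 mm.
Off by 3 mm total — nearest standard size.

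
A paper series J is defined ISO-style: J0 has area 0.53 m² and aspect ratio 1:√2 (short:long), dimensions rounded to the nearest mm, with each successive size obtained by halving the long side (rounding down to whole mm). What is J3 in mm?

Let J0's short side be w mm. w · w√2 = 0.53 m² = 530,000 mm², so w ≈ 612.2 mm and w√2 ≈ 865.8 mm → J0 = 612 × 866 mm.
J1: ⌊866/2⌋ × 612 = 433 × 612 mm
J2: ⌊612/2⌋ × 433 = 306 × 433 mm
J3: ⌊433/2⌋ × 306 = 216 × 306 mm

216 × 306 mm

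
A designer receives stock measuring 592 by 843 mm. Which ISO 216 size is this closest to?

Aspect ratio 843/592 ≈ 1.424 — close to the ISO √2 ≈ 1.414.
In the A-series (A0 area = 1 m²): A1 = 594 × 841 mm.
Off by 4 mm total — nearest standard size.

A1 (594 × 841 mm)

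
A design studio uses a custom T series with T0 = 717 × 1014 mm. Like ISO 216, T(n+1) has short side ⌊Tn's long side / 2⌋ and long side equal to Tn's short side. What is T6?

T1: ⌊1014/2⌋ × 717 = 507 × 717 mm
T2: ⌊717/2⌋ × 507 = 358 × 507 mm
T3: ⌊507/2⌋ × 358 = 253 × 358 mm
T4: ⌊358/2⌋ × 253 = 179 × 253 mm
T5: ⌊253/2⌋ × 179 = 126 × 179 mm
T6: ⌊179/2⌋ × 126 = 89 × 126 mm

89 × 126 mm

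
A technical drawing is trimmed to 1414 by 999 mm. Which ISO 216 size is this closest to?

B0 (1000 × 1414 mm)

Aspect ratio 1414/999 ≈ 1.415 — close to the ISO √2 ≈ 1.414.
In the B-series (B0 = 1000 × 1414 mm): B0 = 1000 × 1414 mm.
Off by 1 mm total — nearest standard size.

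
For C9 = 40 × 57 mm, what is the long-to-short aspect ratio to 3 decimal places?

1.425

57 / 40 = 1.425
ISO 216 targets √2 ≈ 1.414; the +0.011 deviation is from mm rounding.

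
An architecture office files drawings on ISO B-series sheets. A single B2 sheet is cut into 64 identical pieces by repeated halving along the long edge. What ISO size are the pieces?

64 = 2^6, so 6 halving steps.
B2 → B3 → … → B8 after 6 steps.

B8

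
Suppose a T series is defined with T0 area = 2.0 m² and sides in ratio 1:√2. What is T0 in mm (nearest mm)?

1189 × 1682 mm

Let the short side be w mm. Then w · w√2 = 2.0 m² = 2,000,000 mm².
w² = 2,000,000/√2, so w ≈ 1189.2 mm; long side = w√2 ≈ 1681.8 mm.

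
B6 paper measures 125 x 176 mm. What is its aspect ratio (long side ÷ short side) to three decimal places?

1.408

176 / 125 = 1.408
ISO 216 targets √2 ≈ 1.414; the -0.006 deviation is from mm rounding.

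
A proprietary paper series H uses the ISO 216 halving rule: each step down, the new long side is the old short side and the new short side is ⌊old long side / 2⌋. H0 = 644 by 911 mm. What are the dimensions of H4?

161 × 227 mm

H1: ⌊911/2⌋ × 644 = 455 × 644 mm
H2: ⌊644/2⌋ × 455 = 322 × 455 mm
H3: ⌊455/2⌋ × 322 = 227 × 322 mm
H4: ⌊322/2⌋ × 227 = 161 × 227 mm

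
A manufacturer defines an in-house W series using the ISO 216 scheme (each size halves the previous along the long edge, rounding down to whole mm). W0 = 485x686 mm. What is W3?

171 × 242 mm

W1: ⌊686/2⌋ × 485 = 343 × 485 mm
W2: ⌊485/2⌋ × 343 = 242 × 343 mm
W3: ⌊343/2⌋ × 242 = 171 × 242 mm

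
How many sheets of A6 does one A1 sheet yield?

Each ISO step halves the sheet: 1 × A1 → 2 × A2 → 4 × A3 → 8 × A4 → …
From A1 to A6 is 5 halving steps: 2^5 = 32.

32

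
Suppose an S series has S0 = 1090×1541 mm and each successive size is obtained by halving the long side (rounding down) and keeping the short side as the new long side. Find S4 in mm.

S1: ⌊1541/2⌋ × 1090 = 770 × 1090 mm
S2: ⌊1090/2⌋ × 770 = 545 × 770 mm
S3: ⌊770/2⌋ × 545 = 385 × 545 mm
S4: ⌊545/2⌋ × 385 = 272 × 385 mm

272 × 385 mm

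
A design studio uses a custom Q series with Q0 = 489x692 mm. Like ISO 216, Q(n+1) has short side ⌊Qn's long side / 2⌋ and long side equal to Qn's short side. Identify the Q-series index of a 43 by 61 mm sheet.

Q0: 489 × 692 mm
Q1: 346 × 489 mm
Q2: 244 × 346 mm
Q3: 173 × 244 mm
Q4: 122 × 173 mm
Q5: 86 × 122 mm
Q6: 61 × 86 mm
Q7: 43 × 61 mm
Q8: 30 × 43 mm
→ matches Q7.

Q7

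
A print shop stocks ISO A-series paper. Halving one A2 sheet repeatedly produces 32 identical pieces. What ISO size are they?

A7

32 = 2^5, so 5 halving steps.
A2 → A3 → … → A7 after 5 steps.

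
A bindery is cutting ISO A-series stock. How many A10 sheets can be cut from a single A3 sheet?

A3 = 297 × 420 mm; A10 = 26 × 37 mm.
Each halving step doubles the count; 7 steps from A3 to A10.
2^7 = 128.

128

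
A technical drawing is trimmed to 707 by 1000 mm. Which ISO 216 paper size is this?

B1 (707 × 1000 mm)

Aspect ratio 1000/707 ≈ 1.414 — close to the ISO √2 ≈ 1.414.
In the B-series (B0 = 1000 × 1414 mm): B1 = 707 × 1000 mm.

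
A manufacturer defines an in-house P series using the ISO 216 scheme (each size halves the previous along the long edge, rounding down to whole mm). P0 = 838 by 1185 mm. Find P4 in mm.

P1: ⌊1185/2⌋ × 838 = 592 × 838 mm
P2: ⌊838/2⌋ × 592 = 419 × 592 mm
P3: ⌊592/2⌋ × 419 = 296 × 419 mm
P4: ⌊419/2⌋ × 296 = 209 × 296 mm

209 × 296 mm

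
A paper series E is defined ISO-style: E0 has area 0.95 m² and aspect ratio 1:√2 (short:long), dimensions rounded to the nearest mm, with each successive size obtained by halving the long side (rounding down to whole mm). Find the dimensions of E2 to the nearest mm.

Let E0's short side be w mm. w · w√2 = 0.95 m² = 950,000 mm², so w ≈ 819.6 mm and w√2 ≈ 1159.1 mm → E0 = 820 × 1159 mm.
E1: ⌊1159/2⌋ × 820 = 579 × 820 mm
E2: ⌊820/2⌋ × 579 = 410 × 579 mm

410 × 579 mm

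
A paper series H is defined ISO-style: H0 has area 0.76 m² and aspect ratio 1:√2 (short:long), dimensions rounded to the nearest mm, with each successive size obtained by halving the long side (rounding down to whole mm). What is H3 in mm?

Let H0's short side be w mm. w · w√2 = 0.76 m² = 760,000 mm², so w ≈ 733.1 mm and w√2 ≈ 1036.7 mm → H0 = 733 × 1037 mm.
H1: ⌊1037/2⌋ × 733 = 518 × 733 mm
H2: ⌊733/2⌋ × 518 = 366 × 518 mm
H3: ⌊518/2⌋ × 366 = 259 × 366 mm

259 × 366 mm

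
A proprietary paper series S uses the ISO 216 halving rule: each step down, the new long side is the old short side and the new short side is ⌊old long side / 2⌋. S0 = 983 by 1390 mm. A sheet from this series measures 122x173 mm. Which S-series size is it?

S0: 983 × 1390 mm
S1: 695 × 983 mm
S2: 491 × 695 mm
S3: 347 × 491 mm
S4: 245 × 347 mm
S5: 173 × 245 mm
S6: 122 × 173 mm
S7: 86 × 122 mm
→ matches S6.

S6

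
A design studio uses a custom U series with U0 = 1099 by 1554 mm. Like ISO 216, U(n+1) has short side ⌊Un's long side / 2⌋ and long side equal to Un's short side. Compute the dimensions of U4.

274 × 388 mm

U1: ⌊1554/2⌋ × 1099 = 777 × 1099 mm
U2: ⌊1099/2⌋ × 777 = 549 × 777 mm
U3: ⌊777/2⌋ × 549 = 388 × 549 mm
U4: ⌊549/2⌋ × 388 = 274 × 388 mm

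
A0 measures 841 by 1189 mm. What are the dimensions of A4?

210 × 297 mm

A1: ⌊1189/2⌋ × 841 = 594 × 841 mm
A2: ⌊841/2⌋ × 594 = 420 × 594 mm
A3: ⌊594/2⌋ × 420 = 297 × 420 mm
A4: ⌊420/2⌋ × 297 = 210 × 297 mm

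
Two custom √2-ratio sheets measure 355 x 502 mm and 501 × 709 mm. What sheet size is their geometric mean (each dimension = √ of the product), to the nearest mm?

422 × 597 mm

Short side: √(355 · 501) = √177855 ≈ 421.7 → 422 mm
Long side: √(502 · 709) = √355918 ≈ 596.6 → 597 mm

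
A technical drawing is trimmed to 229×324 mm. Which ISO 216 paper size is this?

C4 (229 × 324 mm)

Aspect ratio 324/229 ≈ 1.415 — close to the ISO √2 ≈ 1.414.
In the C-series (envelope sizes, between A and B): C4 = 229 × 324 mm.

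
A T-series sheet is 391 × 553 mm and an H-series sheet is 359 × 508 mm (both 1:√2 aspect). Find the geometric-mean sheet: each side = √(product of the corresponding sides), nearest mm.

375 × 530 mm

Short side: √(391 · 359) = √140369 ≈ 374.7 → 375 mm
Long side: √(553 · 508) = √280924 ≈ 530.0 → 530 mm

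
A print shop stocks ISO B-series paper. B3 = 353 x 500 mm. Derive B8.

B4: ⌊500/2⌋ × 353 = 250 × 353 mm
B5: ⌊353/2⌋ × 250 = 176 × 250 mm
B6: ⌊250/2⌋ × 176 = 125 × 176 mm
B7: ⌊176/2⌋ × 125 = 88 × 125 mm
B8: ⌊125/2⌋ × 88 = 62 × 88 mm

62 × 88 mm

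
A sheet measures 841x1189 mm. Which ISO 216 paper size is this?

A0 (841 × 1189 mm)

Aspect ratio 1189/841 ≈ 1.414 — close to the ISO √2 ≈ 1.414.
In the A-series (A0 area = 1 m²): A0 = 841 × 1189 mm.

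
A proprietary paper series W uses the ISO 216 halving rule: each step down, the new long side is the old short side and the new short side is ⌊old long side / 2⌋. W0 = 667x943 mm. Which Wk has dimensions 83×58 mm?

W0: 667 × 943 mm
W1: 471 × 667 mm
W2: 333 × 471 mm
W3: 235 × 333 mm
W4: 166 × 235 mm
W5: 117 × 166 mm
W6: 83 × 117 mm
W7: 58 × 83 mm
W8: 41 × 58 mm
→ matches W7.

W7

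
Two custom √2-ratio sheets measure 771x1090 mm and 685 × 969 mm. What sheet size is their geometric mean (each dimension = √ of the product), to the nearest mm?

Short side: √(771 · 685) = √528135 ≈ 726.7 → 727 mm
Long side: √(1090 · 969) = √1056210 ≈ 1027.7 → 1028 mm

727 × 1028 mm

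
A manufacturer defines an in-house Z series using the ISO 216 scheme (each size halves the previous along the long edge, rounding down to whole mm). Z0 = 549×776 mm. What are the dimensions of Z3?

194 × 274 mm

Z1: ⌊776/2⌋ × 549 = 388 × 549 mm
Z2: ⌊549/2⌋ × 388 = 274 × 388 mm
Z3: ⌊388/2⌋ × 274 = 194 × 274 mm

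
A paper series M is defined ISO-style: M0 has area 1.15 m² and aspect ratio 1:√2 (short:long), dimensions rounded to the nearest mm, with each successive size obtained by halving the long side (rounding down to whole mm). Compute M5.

Let M0's short side be w mm. w · w√2 = 1.15 m² = 1,150,000 mm², so w ≈ 901.8 mm and w√2 ≈ 1275.3 mm → M0 = 902 × 1275 mm.
M1: ⌊1275/2⌋ × 902 = 637 × 902 mm
M2: ⌊902/2⌋ × 637 = 451 × 637 mm
M3: ⌊637/2⌋ × 451 = 318 × 451 mm
M4: ⌊451/2⌋ × 318 = 225 × 318 mm
M5: ⌊318/2⌋ × 225 = 159 × 225 mm

159 × 225 mm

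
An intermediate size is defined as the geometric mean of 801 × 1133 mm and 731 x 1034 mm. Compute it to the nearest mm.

Short side: √(801 · 731) = √585531 ≈ 765.2 → 765 mm
Long side: √(1133 · 1034) = √1171522 ≈ 1082.4 → 1082 mm

765 × 1082 mm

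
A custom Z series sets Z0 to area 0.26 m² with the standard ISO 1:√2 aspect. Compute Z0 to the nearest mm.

429 × 606 mm

Let the short side be w mm. Then w · w√2 = 0.26 m² = 260,000 mm².
w² = 260,000/√2, so w ≈ 428.8 mm; long side = w√2 ≈ 606.4 mm.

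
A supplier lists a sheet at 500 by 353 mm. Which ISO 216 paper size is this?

Aspect ratio 500/353 ≈ 1.416 — close to the ISO √2 ≈ 1.414.
In the B-series (B0 = 1000 × 1414 mm): B3 = 353 × 500 mm.

B3 (353 × 500 mm)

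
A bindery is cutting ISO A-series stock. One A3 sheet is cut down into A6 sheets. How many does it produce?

8

Each ISO step halves the sheet: 1 × A3 → 2 × A4 → 4 × A5 → 8 × A6
From A3 to A6 is 3 halving steps: 2^3 = 8.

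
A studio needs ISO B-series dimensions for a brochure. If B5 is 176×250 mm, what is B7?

B6: ⌊250/2⌋ × 176 = 125 × 176 mm
B7: ⌊176/2⌋ × 125 = 88 × 125 mm

88 × 125 mm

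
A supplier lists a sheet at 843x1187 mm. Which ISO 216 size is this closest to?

A0 (841 × 1189 mm)

Aspect ratio 1187/843 ≈ 1.408 — close to the ISO √2 ≈ 1.414.
In the A-series (A0 area = 1 m²): A0 = 841 × 1189 mm.
Off by 4 mm total — nearest standard size.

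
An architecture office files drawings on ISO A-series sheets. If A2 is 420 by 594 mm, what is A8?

A3: ⌊594/2⌋ × 420 = 297 × 420 mm
A4: ⌊420/2⌋ × 297 = 210 × 297 mm
A5: ⌊297/2⌋ × 210 = 148 × 210 mm
A6: ⌊210/2⌋ × 148 = 105 × 148 mm
A7: ⌊148/2⌋ × 105 = 74 × 105 mm
A8: ⌊105/2⌋ × 74 = 52 × 74 mm

52 × 74 mm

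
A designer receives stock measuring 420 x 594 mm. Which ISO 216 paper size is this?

A2 (420 × 594 mm)

Aspect ratio 594/420 ≈ 1.414 — close to the ISO √2 ≈ 1.414.
In the A-series (A0 area = 1 m²): A2 = 420 × 594 mm.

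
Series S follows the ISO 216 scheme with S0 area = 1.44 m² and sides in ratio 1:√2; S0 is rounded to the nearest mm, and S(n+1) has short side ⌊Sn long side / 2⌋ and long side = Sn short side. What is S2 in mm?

504 × 713 mm

Let S0's short side be w mm. w · w√2 = 1.44 m² = 1,440,000 mm², so w ≈ 1009.1 mm and w√2 ≈ 1427.0 mm → S0 = 1009 × 1427 mm.
S1: ⌊1427/2⌋ × 1009 = 713 × 1009 mm
S2: ⌊1009/2⌋ × 713 = 504 × 713 mm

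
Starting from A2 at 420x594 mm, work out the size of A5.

148 × 210 mm

A3: ⌊594/2⌋ × 420 = 297 × 420 mm
A4: ⌊420/2⌋ × 297 = 210 × 297 mm
A5: ⌊297/2⌋ × 210 = 148 × 210 mm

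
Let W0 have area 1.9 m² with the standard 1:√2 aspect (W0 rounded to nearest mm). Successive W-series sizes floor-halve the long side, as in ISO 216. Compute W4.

289 × 409 mm

Let W0's short side be w mm. w · w√2 = 1.9 m² = 1,900,000 mm², so w ≈ 1159.1 mm and w√2 ≈ 1639.2 mm → W0 = 1159 × 1639 mm.
W1: ⌊1639/2⌋ × 1159 = 819 × 1159 mm
W2: ⌊1159/2⌋ × 819 = 579 × 819 mm
W3: ⌊819/2⌋ × 579 = 409 × 579 mm
W4: ⌊579/2⌋ × 409 = 289 × 409 mm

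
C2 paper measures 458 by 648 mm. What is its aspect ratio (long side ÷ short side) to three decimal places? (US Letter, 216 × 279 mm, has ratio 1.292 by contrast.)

648 / 458 = 1.415
Matches √2 ≈ 1.414 — the ISO 216 defining ratio.

1.415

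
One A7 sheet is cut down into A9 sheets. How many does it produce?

A7 = 74 × 105 mm; A9 = 37 × 52 mm.
Each halving step doubles the count; 2 steps from A7 to A9.
2^2 = 4.

4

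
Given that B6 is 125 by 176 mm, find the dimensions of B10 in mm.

31 × 44 mm

B7: ⌊176/2⌋ × 125 = 88 × 125 mm
B8: ⌊125/2⌋ × 88 = 62 × 88 mm
B9: ⌊88/2⌋ × 62 = 44 × 62 mm
B10: ⌊62/2⌋ × 44 = 31 × 44 mm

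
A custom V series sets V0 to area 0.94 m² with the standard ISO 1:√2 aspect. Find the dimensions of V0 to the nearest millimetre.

Let the short side be w mm. Then w · w√2 = 0.94 m² = 940,000 mm².
w² = 940,000/√2, so w ≈ 815.3 mm; long side = w√2 ≈ 1153.0 mm.

815 × 1153 mm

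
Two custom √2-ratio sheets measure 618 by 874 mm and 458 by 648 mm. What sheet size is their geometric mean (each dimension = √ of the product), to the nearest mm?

532 × 753 mm

Short side: √(618 · 458) = √283044 ≈ 532.0 → 532 mm
Long side: √(874 · 648) = √566352 ≈ 752.6 → 753 mm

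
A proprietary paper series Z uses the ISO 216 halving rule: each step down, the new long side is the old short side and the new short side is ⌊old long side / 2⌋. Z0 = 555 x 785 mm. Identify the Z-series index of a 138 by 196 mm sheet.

Z0: 555 × 785 mm
Z1: 392 × 555 mm
Z2: 277 × 392 mm
Z3: 196 × 277 mm
Z4: 138 × 196 mm
Z5: 98 × 138 mm
→ matches Z4.

Z4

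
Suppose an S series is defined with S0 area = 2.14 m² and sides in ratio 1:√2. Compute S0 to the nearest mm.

1230 × 1740 mm

Let the short side be w mm. Then w · w√2 = 2.14 m² = 2,140,000 mm².
w² = 2,140,000/√2, so w ≈ 1230.1 mm; long side = w√2 ≈ 1739.7 mm.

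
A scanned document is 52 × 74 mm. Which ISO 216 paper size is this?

Aspect ratio 74/52 ≈ 1.423 — close to the ISO √2 ≈ 1.414.
In the A-series (A0 area = 1 m²): A8 = 52 × 74 mm.

A8 (52 × 74 mm)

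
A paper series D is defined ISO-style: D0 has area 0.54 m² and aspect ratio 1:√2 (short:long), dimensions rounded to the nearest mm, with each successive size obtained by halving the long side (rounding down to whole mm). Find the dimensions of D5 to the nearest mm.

109 × 154 mm

Let D0's short side be w mm. w · w√2 = 0.54 m² = 540,000 mm², so w ≈ 617.9 mm and w√2 ≈ 873.9 mm → D0 = 618 × 874 mm.
D1: ⌊874/2⌋ × 618 = 437 × 618 mm
D2: ⌊618/2⌋ × 437 = 309 × 437 mm
D3: ⌊437/2⌋ × 309 = 218 × 309 mm
D4: ⌊309/2⌋ × 218 = 154 × 218 mm
D5: ⌊218/2⌋ × 154 = 109 × 154 mm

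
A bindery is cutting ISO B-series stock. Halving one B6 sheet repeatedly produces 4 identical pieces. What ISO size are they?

B8

4 = 2^2, so 2 halving steps.
B6 → B7 → … → B8 after 2 steps.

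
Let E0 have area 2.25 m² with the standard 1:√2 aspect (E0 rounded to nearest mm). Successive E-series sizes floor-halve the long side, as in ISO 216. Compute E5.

223 × 315 mm

Let E0's short side be w mm. w · w√2 = 2.25 m² = 2,250,000 mm², so w ≈ 1261.3 mm and w√2 ≈ 1783.8 mm → E0 = 1261 × 1784 mm.
E1: ⌊1784/2⌋ × 1261 = 892 × 1261 mm
E2: ⌊1261/2⌋ × 892 = 630 × 892 mm
E3: ⌊892/2⌋ × 630 = 446 × 630 mm
E4: ⌊630/2⌋ × 446 = 315 × 446 mm
E5: ⌊446/2⌋ × 315 = 223 × 315 mm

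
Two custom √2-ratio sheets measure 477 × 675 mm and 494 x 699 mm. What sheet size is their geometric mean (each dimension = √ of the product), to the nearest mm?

Short side: √(477 · 494) = √235638 ≈ 485.4 → 485 mm
Long side: √(675 · 699) = √471825 ≈ 686.9 → 687 mm

485 × 687 mm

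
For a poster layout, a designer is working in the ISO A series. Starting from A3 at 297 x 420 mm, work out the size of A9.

A4: ⌊420/2⌋ × 297 = 210 × 297 mm
A5: ⌊297/2⌋ × 210 = 148 × 210 mm
A6: ⌊210/2⌋ × 148 = 105 × 148 mm
A7: ⌊148/2⌋ × 105 = 74 × 105 mm
A8: ⌊105/2⌋ × 74 = 52 × 74 mm
A9: ⌊74/2⌋ × 52 = 37 × 52 mm

37 × 52 mm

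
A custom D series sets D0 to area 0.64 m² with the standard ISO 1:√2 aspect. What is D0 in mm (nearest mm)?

Let the short side be w mm. Then w · w√2 = 0.64 m² = 640,000 mm².
w² = 640,000/√2, so w ≈ 672.7 mm; long side = w√2 ≈ 951.4 mm.

673 × 951 mm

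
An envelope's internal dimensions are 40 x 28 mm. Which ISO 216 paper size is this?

Aspect ratio 40/28 ≈ 1.429 — close to the ISO √2 ≈ 1.414.
In the C-series (envelope sizes, between A and B): C10 = 28 × 40 mm.

C10 (28 × 40 mm)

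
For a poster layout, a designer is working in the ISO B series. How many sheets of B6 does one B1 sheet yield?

Each ISO step halves the sheet: 1 × B1 → 2 × B2 → 4 × B3 → 8 × B4 → …
From B1 to B6 is 5 halving steps: 2^5 = 32.

32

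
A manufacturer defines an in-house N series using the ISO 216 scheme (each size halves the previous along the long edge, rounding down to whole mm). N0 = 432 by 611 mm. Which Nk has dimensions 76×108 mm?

N0: 432 × 611 mm
N1: 305 × 432 mm
N2: 216 × 305 mm
N3: 152 × 216 mm
N4: 108 × 152 mm
N5: 76 × 108 mm
N6: 54 × 76 mm
→ matches N5.

N5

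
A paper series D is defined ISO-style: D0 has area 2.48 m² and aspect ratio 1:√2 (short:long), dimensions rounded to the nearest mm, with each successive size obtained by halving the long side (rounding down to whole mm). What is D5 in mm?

Let D0's short side be w mm. w · w√2 = 2.48 m² = 2,480,000 mm², so w ≈ 1324.2 mm and w√2 ≈ 1872.8 mm → D0 = 1324 × 1873 mm.
D1: ⌊1873/2⌋ × 1324 = 936 × 1324 mm
D2: ⌊1324/2⌋ × 936 = 662 × 936 mm
D3: ⌊936/2⌋ × 662 = 468 × 662 mm
D4: ⌊662/2⌋ × 468 = 331 × 468 mm
D5: ⌊468/2⌋ × 331 = 234 × 331 mm

234 × 331 mm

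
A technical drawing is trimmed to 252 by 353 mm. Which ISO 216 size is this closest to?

Aspect ratio 353/252 ≈ 1.401 — close to the ISO √2 ≈ 1.414.
In the B-series (B0 = 1000 × 1414 mm): B4 = 250 × 353 mm.
Off by 2 mm total — nearest standard size.

B4 (250 × 353 mm)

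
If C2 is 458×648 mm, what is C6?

C3: ⌊648/2⌋ × 458 = 324 × 458 mm
C4: ⌊458/2⌋ × 324 = 229 × 324 mm
C5: ⌊324/2⌋ × 229 = 162 × 229 mm
C6: ⌊229/2⌋ × 162 = 114 × 162 mm

114 × 162 mm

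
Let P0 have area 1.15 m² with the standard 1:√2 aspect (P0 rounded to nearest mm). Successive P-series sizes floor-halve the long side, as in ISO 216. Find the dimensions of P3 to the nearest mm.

318 × 451 mm

Let P0's short side be w mm. w · w√2 = 1.15 m² = 1,150,000 mm², so w ≈ 901.8 mm and w√2 ≈ 1275.3 mm → P0 = 902 × 1275 mm.
P1: ⌊1275/2⌋ × 902 = 637 × 902 mm
P2: ⌊902/2⌋ × 637 = 451 × 637 mm
P3: ⌊637/2⌋ × 451 = 318 × 451 mm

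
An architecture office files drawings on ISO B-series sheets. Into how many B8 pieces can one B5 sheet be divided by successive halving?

B5 = 176 × 250 mm; B8 = 62 × 88 mm.
Each halving step doubles the count; 3 steps from B5 to B8.
2^3 = 8.

8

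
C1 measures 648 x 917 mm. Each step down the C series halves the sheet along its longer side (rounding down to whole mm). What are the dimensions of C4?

C2: ⌊917/2⌋ × 648 = 458 × 648 mm
C3: ⌊648/2⌋ × 458 = 324 × 458 mm
C4: ⌊458/2⌋ × 324 = 229 × 324 mm

229 × 324 mm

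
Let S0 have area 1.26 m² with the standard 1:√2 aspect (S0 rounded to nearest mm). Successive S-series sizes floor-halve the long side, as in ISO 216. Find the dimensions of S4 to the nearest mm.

236 × 333 mm

Let S0's short side be w mm. w · w√2 = 1.26 m² = 1,260,000 mm², so w ≈ 943.9 mm and w√2 ≈ 1334.9 mm → S0 = 944 × 1335 mm.
S1: ⌊1335/2⌋ × 944 = 667 × 944 mm
S2: ⌊944/2⌋ × 667 = 472 × 667 mm
S3: ⌊667/2⌋ × 472 = 333 × 472 mm
S4: ⌊472/2⌋ × 333 = 236 × 333 mm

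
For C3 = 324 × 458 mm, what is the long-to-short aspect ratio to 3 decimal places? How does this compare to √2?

458 / 324 = 1.414
Matches √2 ≈ 1.414 — the ISO 216 defining ratio.

1.414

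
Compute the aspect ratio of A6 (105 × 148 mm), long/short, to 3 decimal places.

148 / 105 = 1.410
ISO 216 targets √2 ≈ 1.414; the -0.005 deviation is from mm rounding.

1.410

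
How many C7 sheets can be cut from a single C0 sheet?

C0 = 917 × 1297 mm; C7 = 81 × 114 mm.
Each halving step doubles the count; 7 steps from C0 to C7.
2^7 = 128.

128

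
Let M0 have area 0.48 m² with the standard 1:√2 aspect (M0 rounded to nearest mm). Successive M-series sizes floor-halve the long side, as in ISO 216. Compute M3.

Let M0's short side be w mm. w · w√2 = 0.48 m² = 480,000 mm², so w ≈ 582.6 mm and w√2 ≈ 823.9 mm → M0 = 583 × 824 mm.
M1: ⌊824/2⌋ × 583 = 412 × 583 mm
M2: ⌊583/2⌋ × 412 = 291 × 412 mm
M3: ⌊412/2⌋ × 291 = 206 × 291 mm

206 × 291 mm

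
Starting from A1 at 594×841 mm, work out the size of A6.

A2: ⌊841/2⌋ × 594 = 420 × 594 mm
A3: ⌊594/2⌋ × 420 = 297 × 420 mm
A4: ⌊420/2⌋ × 297 = 210 × 297 mm
A5: ⌊297/2⌋ × 210 = 148 × 210 mm
A6: ⌊210/2⌋ × 148 = 105 × 148 mm

105 × 148 mm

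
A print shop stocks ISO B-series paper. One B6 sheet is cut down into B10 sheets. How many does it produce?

Each ISO step halves the sheet: 1 × B6 → 2 × B7 → 4 × B8 → 8 × B9 → …
From B6 to B10 is 4 halving steps: 2^4 = 16.

16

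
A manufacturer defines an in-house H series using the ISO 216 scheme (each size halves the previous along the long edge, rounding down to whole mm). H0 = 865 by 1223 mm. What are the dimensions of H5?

152 × 216 mm

H1: ⌊1223/2⌋ × 865 = 611 × 865 mm
H2: ⌊865/2⌋ × 611 = 432 × 611 mm
H3: ⌊611/2⌋ × 432 = 305 × 432 mm
H4: ⌊432/2⌋ × 305 = 216 × 305 mm
H5: ⌊305/2⌋ × 216 = 152 × 216 mm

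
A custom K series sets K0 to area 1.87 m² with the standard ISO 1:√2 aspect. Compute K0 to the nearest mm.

Let the short side be w mm. Then w · w√2 = 1.87 m² = 1,870,000 mm².
w² = 1,870,000/√2, so w ≈ 1149.9 mm; long side = w√2 ≈ 1626.2 mm.

1150 × 1626 mm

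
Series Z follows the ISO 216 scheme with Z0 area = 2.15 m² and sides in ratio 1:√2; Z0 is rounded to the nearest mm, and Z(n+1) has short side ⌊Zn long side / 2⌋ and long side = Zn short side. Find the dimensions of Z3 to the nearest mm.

Let Z0's short side be w mm. w · w√2 = 2.15 m² = 2,150,000 mm², so w ≈ 1233.0 mm and w√2 ≈ 1743.7 mm → Z0 = 1233 × 1744 mm.
Z1: ⌊1744/2⌋ × 1233 = 872 × 1233 mm
Z2: ⌊1233/2⌋ × 872 = 616 × 872 mm
Z3: ⌊872/2⌋ × 616 = 436 × 616 mm

436 × 616 mm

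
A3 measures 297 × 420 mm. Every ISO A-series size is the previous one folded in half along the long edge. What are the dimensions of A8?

A4: ⌊420/2⌋ × 297 = 210 × 297 mm
A5: ⌊297/2⌋ × 210 = 148 × 210 mm
A6: ⌊210/2⌋ × 148 = 105 × 148 mm
A7: ⌊148/2⌋ × 105 = 74 × 105 mm
A8: ⌊105/2⌋ × 74 = 52 × 74 mm

52 × 74 mm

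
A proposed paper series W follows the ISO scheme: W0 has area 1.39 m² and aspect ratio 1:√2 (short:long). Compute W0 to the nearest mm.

991 × 1402 mm

Let the short side be w mm. Then w · w√2 = 1.39 m² = 1,390,000 mm².
w² = 1,390,000/√2, so w ≈ 991.4 mm; long side = w√2 ≈ 1402.1 mm.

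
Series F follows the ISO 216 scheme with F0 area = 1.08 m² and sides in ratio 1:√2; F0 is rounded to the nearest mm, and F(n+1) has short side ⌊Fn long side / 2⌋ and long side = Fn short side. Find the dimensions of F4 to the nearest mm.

218 × 309 mm

Let F0's short side be w mm. w · w√2 = 1.08 m² = 1,080,000 mm², so w ≈ 873.9 mm and w√2 ≈ 1235.9 mm → F0 = 874 × 1236 mm.
F1: ⌊1236/2⌋ × 874 = 618 × 874 mm
F2: ⌊874/2⌋ × 618 = 437 × 618 mm
F3: ⌊618/2⌋ × 437 = 309 × 437 mm
F4: ⌊437/2⌋ × 309 = 218 × 309 mm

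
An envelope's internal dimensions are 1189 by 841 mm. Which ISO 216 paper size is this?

A0 (841 × 1189 mm)

Aspect ratio 1189/841 ≈ 1.414 — close to the ISO √2 ≈ 1.414.
In the A-series (A0 area = 1 m²): A0 = 841 × 1189 mm.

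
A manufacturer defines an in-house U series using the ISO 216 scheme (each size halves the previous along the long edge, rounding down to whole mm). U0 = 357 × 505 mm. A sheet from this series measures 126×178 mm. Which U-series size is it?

U3

U0: 357 × 505 mm
U1: 252 × 357 mm
U2: 178 × 252 mm
U3: 126 × 178 mm
U4: 89 × 126 mm
→ matches U3.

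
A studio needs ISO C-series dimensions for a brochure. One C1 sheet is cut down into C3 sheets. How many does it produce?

4

Each ISO step halves the sheet: 1 × C1 → 2 × C2 → 4 × C3
From C1 to C3 is 2 halving steps: 2^2 = 4.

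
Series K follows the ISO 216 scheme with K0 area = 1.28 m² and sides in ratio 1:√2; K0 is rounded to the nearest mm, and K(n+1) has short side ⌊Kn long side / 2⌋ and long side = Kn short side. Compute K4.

237 × 336 mm

Let K0's short side be w mm. w · w√2 = 1.28 m² = 1,280,000 mm², so w ≈ 951.4 mm and w√2 ≈ 1345.4 mm → K0 = 951 × 1345 mm.
K1: ⌊1345/2⌋ × 951 = 672 × 951 mm
K2: ⌊951/2⌋ × 672 = 475 × 672 mm
K3: ⌊672/2⌋ × 475 = 336 × 475 mm
K4: ⌊475/2⌋ × 336 = 237 × 336 mm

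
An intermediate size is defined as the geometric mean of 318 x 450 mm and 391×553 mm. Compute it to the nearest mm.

Short side: √(318 · 391) = √124338 ≈ 352.6 → 353 mm
Long side: √(450 · 553) = √248850 ≈ 498.8 → 499 mm

353 × 499 mm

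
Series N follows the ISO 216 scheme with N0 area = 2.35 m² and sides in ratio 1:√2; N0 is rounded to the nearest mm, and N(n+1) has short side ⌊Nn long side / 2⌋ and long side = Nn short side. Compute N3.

455 × 644 mm

Let N0's short side be w mm. w · w√2 = 2.35 m² = 2,350,000 mm², so w ≈ 1289.1 mm and w√2 ≈ 1823.0 mm → N0 = 1289 × 1823 mm.
N1: ⌊1823/2⌋ × 1289 = 911 × 1289 mm
N2: ⌊1289/2⌋ × 911 = 644 × 911 mm
N3: ⌊911/2⌋ × 644 = 455 × 644 mm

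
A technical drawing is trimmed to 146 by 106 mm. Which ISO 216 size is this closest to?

A6 (105 × 148 mm)

Aspect ratio 146/106 ≈ 1.377 (ISO target is √2 ≈ 1.414).
In the A-series (A0 area = 1 m²): A6 = 105 × 148 mm.
Off by 3 mm total — nearest standard size.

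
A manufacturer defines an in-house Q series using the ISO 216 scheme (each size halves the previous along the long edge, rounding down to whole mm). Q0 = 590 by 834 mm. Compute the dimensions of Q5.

Q1: ⌊834/2⌋ × 590 = 417 × 590 mm
Q2: ⌊590/2⌋ × 417 = 295 × 417 mm
Q3: ⌊417/2⌋ × 295 = 208 × 295 mm
Q4: ⌊295/2⌋ × 208 = 147 × 208 mm
Q5: ⌊208/2⌋ × 147 = 104 × 147 mm

104 × 147 mm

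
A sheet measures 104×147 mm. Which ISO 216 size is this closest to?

Aspect ratio 147/104 ≈ 1.413 — close to the ISO √2 ≈ 1.414.
In the A-series (A0 area = 1 m²): A6 = 105 × 148 mm.
Off by 2 mm total — nearest standard size.

A6 (105 × 148 mm)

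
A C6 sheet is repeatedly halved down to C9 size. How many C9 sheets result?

Each ISO step halves the sheet: 1 × C6 → 2 × C7 → 4 × C8 → 8 × C9
From C6 to C9 is 3 halving steps: 2^3 = 8.

8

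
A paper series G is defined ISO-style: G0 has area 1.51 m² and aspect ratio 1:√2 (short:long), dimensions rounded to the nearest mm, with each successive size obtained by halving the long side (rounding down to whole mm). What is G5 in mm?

Let G0's short side be w mm. w · w√2 = 1.51 m² = 1,510,000 mm², so w ≈ 1033.3 mm and w√2 ≈ 1461.3 mm → G0 = 1033 × 1461 mm.
G1: ⌊1461/2⌋ × 1033 = 730 × 1033 mm
G2: ⌊1033/2⌋ × 730 = 516 × 730 mm
G3: ⌊730/2⌋ × 516 = 365 × 516 mm
G4: ⌊516/2⌋ × 365 = 258 × 365 mm
G5: ⌊365/2⌋ × 258 = 182 × 258 mm

182 × 258 mm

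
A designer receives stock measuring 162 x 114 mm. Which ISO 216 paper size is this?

Aspect ratio 162/114 ≈ 1.421 — close to the ISO √2 ≈ 1.414.
In the C-series (envelope sizes, between A and B): C6 = 114 × 162 mm.

C6 (114 × 162 mm)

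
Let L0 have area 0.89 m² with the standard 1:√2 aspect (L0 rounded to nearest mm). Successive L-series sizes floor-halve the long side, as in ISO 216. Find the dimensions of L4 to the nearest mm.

198 × 280 mm

Let L0's short side be w mm. w · w√2 = 0.89 m² = 890,000 mm², so w ≈ 793.3 mm and w√2 ≈ 1121.9 mm → L0 = 793 × 1122 mm.
L1: ⌊1122/2⌋ × 793 = 561 × 793 mm
L2: ⌊793/2⌋ × 561 = 396 × 561 mm
L3: ⌊561/2⌋ × 396 = 280 × 396 mm
L4: ⌊396/2⌋ × 280 = 198 × 280 mm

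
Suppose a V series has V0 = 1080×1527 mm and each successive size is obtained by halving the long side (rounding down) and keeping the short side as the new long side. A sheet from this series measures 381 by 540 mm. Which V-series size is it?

V3

V0: 1080 × 1527 mm
V1: 763 × 1080 mm
V2: 540 × 763 mm
V3: 381 × 540 mm
V4: 270 × 381 mm
→ matches V3.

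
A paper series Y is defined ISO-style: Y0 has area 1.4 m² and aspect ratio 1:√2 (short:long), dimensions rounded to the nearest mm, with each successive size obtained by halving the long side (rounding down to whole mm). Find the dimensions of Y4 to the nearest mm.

248 × 351 mm

Let Y0's short side be w mm. w · w√2 = 1.4 m² = 1,400,000 mm², so w ≈ 995.0 mm and w√2 ≈ 1407.1 mm → Y0 = 995 × 1407 mm.
Y1: ⌊1407/2⌋ × 995 = 703 × 995 mm
Y2: ⌊995/2⌋ × 703 = 497 × 703 mm
Y3: ⌊703/2⌋ × 497 = 351 × 497 mm
Y4: ⌊497/2⌋ × 351 = 248 × 351 mm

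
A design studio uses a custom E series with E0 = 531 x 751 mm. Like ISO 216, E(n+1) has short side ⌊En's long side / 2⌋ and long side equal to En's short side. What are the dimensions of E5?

E1: ⌊751/2⌋ × 531 = 375 × 531 mm
E2: ⌊531/2⌋ × 375 = 265 × 375 mm
E3: ⌊375/2⌋ × 265 = 187 × 265 mm
E4: ⌊265/2⌋ × 187 = 132 × 187 mm
E5: ⌊187/2⌋ × 132 = 93 × 132 mm

93 × 132 mm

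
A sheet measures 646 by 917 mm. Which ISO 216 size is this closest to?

C1 (648 × 917 mm)

Aspect ratio 917/646 ≈ 1.420 — close to the ISO √2 ≈ 1.414.
In the C-series (envelope sizes, between A and B): C1 = 648 × 917 mm.
Off by 2 mm total — nearest standard size.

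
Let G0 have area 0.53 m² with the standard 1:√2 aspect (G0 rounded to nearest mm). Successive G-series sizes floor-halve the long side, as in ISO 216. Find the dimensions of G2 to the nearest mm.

Let G0's short side be w mm. w · w√2 = 0.53 m² = 530,000 mm², so w ≈ 612.2 mm and w√2 ≈ 865.8 mm → G0 = 612 × 866 mm.
G1: ⌊866/2⌋ × 612 = 433 × 612 mm
G2: ⌊612/2⌋ × 433 = 306 × 433 mm

306 × 433 mm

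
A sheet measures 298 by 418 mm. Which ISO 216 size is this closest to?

A3 (297 × 420 mm)

Aspect ratio 418/298 ≈ 1.403 — close to the ISO √2 ≈ 1.414.
In the A-series (A0 area = 1 m²): A3 = 297 × 420 mm.
Off by 3 mm total — nearest standard size.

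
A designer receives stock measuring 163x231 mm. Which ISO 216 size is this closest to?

C5 (162 × 229 mm)

Aspect ratio 231/163 ≈ 1.417 — close to the ISO √2 ≈ 1.414.
In the C-series (envelope sizes, between A and B): C5 = 162 × 229 mm.
Off by 3 mm total — nearest standard size.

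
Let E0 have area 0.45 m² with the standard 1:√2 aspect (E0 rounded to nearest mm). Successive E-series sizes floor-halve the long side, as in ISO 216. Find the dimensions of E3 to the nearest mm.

Let E0's short side be w mm. w · w√2 = 0.45 m² = 450,000 mm², so w ≈ 564.1 mm and w√2 ≈ 797.7 mm → E0 = 564 × 798 mm.
E1: ⌊798/2⌋ × 564 = 399 × 564 mm
E2: ⌊564/2⌋ × 399 = 282 × 399 mm
E3: ⌊399/2⌋ × 282 = 199 × 282 mm

199 × 282 mm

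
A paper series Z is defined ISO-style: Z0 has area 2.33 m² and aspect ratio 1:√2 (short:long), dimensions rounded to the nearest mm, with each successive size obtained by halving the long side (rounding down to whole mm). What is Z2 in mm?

642 × 907 mm

Let Z0's short side be w mm. w · w√2 = 2.33 m² = 2,330,000 mm², so w ≈ 1283.6 mm and w√2 ≈ 1815.2 mm → Z0 = 1284 × 1815 mm.
Z1: ⌊1815/2⌋ × 1284 = 907 × 1284 mm
Z2: ⌊1284/2⌋ × 907 = 642 × 907 mm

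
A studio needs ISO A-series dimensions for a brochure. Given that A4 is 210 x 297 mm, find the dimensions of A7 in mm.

A5: ⌊297/2⌋ × 210 = 148 × 210 mm
A6: ⌊210/2⌋ × 148 = 105 × 148 mm
A7: ⌊148/2⌋ × 105 = 74 × 105 mm

74 × 105 mm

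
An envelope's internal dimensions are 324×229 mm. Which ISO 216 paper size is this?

C4 (229 × 324 mm)

Aspect ratio 324/229 ≈ 1.415 — close to the ISO √2 ≈ 1.414.
In the C-series (envelope sizes, between A and B): C4 = 229 × 324 mm.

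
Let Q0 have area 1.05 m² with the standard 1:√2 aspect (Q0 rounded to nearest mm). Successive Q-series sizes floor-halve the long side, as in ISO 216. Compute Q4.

Let Q0's short side be w mm. w · w√2 = 1.05 m² = 1,050,000 mm², so w ≈ 861.7 mm and w√2 ≈ 1218.6 mm → Q0 = 862 × 1219 mm.
Q1: ⌊1219/2⌋ × 862 = 609 × 862 mm
Q2: ⌊862/2⌋ × 609 = 431 × 609 mm
Q3: ⌊609/2⌋ × 431 = 304 × 431 mm
Q4: ⌊431/2⌋ × 304 = 215 × 304 mm

215 × 304 mm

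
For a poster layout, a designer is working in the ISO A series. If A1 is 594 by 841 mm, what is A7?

A2: ⌊841/2⌋ × 594 = 420 × 594 mm
A3: ⌊594/2⌋ × 420 = 297 × 420 mm
A4: ⌊420/2⌋ × 297 = 210 × 297 mm
A5: ⌊297/2⌋ × 210 = 148 × 210 mm
A6: ⌊210/2⌋ × 148 = 105 × 148 mm
A7: ⌊148/2⌋ × 105 = 74 × 105 mm

74 × 105 mm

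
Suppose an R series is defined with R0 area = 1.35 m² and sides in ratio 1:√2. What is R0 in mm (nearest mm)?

977 × 1382 mm

Let the short side be w mm. Then w · w√2 = 1.35 m² = 1,350,000 mm².
w² = 1,350,000/√2, so w ≈ 977.0 mm; long side = w√2 ≈ 1381.7 mm.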